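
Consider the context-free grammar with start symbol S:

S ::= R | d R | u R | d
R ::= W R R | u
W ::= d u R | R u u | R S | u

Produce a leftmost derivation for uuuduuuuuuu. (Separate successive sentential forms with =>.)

S => uR   [S ::= u R]
uR => uWRR   [R ::= W R R]
uWRR => uRuuRR   [W ::= R u u]
uRuuRR => uWRRuuRR   [R ::= W R R]
uWRRuuRR => uuRRuuRR   [W ::= u]
uuRRuuRR => uuWRRRuuRR   [R ::= W R R]
uuWRRRuuRR => uuRSRRRuuRR   [W ::= R S]
uuRSRRRuuRR => uuuSRRRuuRR   [R ::= u]
uuuSRRRuuRR => uuudRRRuuRR   [S ::= d]
uuudRRRuuRR => uuuduRRuuRR   [R ::= u]
uuuduRRuuRR => uuuduuRuuRR   [R ::= u]
uuuduuRuuRR => uuuduuuuuRR   [R ::= u]
uuuduuuuuRR => uuuduuuuuuR   [R ::= u]
uuuduuuuuuR => uuuduuuuuuu   [R ::= u]

S=>uR=>uWRR=>uRuuRR=>uWRRuuRR=>uuRRuuRR=>uuWRRRuuRR=>uuRSRRRuuRR=>uuuSRRRuuRR=>uuudRRRuuRR=>uuuduRRuuRR=>uuuduuRuuRR=>uuuduuuuuRR=>uuuduuuuuuR=>uuuduuuuuuu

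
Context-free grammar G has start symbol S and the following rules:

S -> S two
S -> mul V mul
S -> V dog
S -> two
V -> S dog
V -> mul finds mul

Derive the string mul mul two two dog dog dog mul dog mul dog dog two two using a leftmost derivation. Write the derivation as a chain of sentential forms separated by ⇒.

S ⇒ S two ⇒ S two two ⇒ V dog two two ⇒ S dog dog two two ⇒ mul V mul dog dog two two ⇒ mul S dog mul dog dog two two ⇒ mul mul V mul dog mul dog dog two two ⇒ mul mul S dog mul dog mul dog dog two two ⇒ mul mul V dog dog mul dog mul dog dog two two ⇒ mul mul S dog dog dog mul dog mul dog dog two two ⇒ mul mul S two dog dog dog mul dog mul dog dog two two ⇒ mul mul two two dog dog dog mul dog mul dog dog two two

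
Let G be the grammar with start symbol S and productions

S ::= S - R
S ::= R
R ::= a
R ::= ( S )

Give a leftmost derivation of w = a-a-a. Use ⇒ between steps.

S ⇒ S-R   [S ::= S - R]
S-R ⇒ S-R-R   [S ::= S - R]
S-R-R ⇒ R-R-R   [S ::= R]
R-R-R ⇒ a-R-R   [R ::= a]
a-R-R ⇒ a-a-R   [R ::= a]
a-a-R ⇒ a-a-a   [R ::= a]

S ⇒ S-R ⇒ S-R-R ⇒ R-R-R ⇒ a-R-R ⇒ a-a-R ⇒ a-a-a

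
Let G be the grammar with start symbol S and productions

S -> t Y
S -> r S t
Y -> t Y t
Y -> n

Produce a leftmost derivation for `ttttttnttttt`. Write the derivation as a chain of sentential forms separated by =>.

S=>tY=>ttYt=>tttYtt=>ttttYttt=>tttttYtttt=>ttttttYttttt=>ttttttnttttt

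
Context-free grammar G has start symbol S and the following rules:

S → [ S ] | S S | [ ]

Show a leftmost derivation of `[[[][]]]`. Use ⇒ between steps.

S ⇒ [S]   [S → [ S ]]
[S] ⇒ [[S]]   [S → [ S ]]
[[S]] ⇒ [[SS]]   [S → S S]
[[SS]] ⇒ [[[]S]]   [S → [ ]]
[[[]S]] ⇒ [[[][]]]   [S → [ ]]

S ⇒ [S] ⇒ [[S]] ⇒ [[SS]] ⇒ [[[]S]] ⇒ [[[][]]]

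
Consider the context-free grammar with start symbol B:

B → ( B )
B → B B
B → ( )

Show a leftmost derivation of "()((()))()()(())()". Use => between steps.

B => BB   [B → B B]
BB => BBB   [B → B B]
BBB => BBBB   [B → B B]
BBBB => ()BBB   [B → ( )]
()BBB => ()BBBB   [B → B B]
()BBBB => ()BBBBB   [B → B B]
()BBBBB => ()(B)BBBB   [B → ( B )]
()(B)BBBB => ()((B))BBBB   [B → ( B )]
()((B))BBBB => ()((()))BBBB   [B → ( )]
()((()))BBBB => ()((()))()BBB   [B → ( )]
()((()))()BBB => ()((()))()()BB   [B → ( )]
()((()))()()BB => ()((()))()()(B)B   [B → ( B )]
()((()))()()(B)B => ()((()))()()(())B   [B → ( )]
()((()))()()(())B => ()((()))()()(())()   [B → ( )]

B => BB => BBB => BBBB => ()BBB => ()BBBB => ()BBBBB => ()(B)BBBB => ()((B))BBBB => ()((()))BBBB => ()((()))()BBB => ()((()))()()BB => ()((()))()()(B)B => ()((()))()()(())B => ()((()))()()(())()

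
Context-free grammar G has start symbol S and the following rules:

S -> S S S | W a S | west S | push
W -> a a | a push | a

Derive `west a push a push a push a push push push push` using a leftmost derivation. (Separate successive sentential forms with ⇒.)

S ⇒ west S   [S -> west S]
west S ⇒ west S S S   [S -> S S S]
west S S S ⇒ west S S S S S   [S -> S S S]
west S S S S S ⇒ west W a S S S S S   [S -> W a S]
west W a S S S S S ⇒ west a push a S S S S S   [W -> a push]
west a push a S S S S S ⇒ west a push a push S S S S   [S -> push]
west a push a push S S S S ⇒ west a push a push W a S S S S   [S -> W a S]
west a push a push W a S S S S ⇒ west a push a push a push a S S S S   [W -> a push]
west a push a push a push a S S S S ⇒ west a push a push a push a push S S S   [S -> push]
west a push a push a push a push S S S ⇒ west a push a push a push a push push S S   [S -> push]
west a push a push a push a push push S S ⇒ west a push a push a push a push push push S   [S -> push]
west a push a push a push a push push push S ⇒ west a push a push a push a push push push push   [S -> push]

S ⇒ west S ⇒ west S S S ⇒ west S S S S S ⇒ west W a S S S S S ⇒ west a push a S S S S S ⇒ west a push a push S S S S ⇒ west a push a push W a S S S S ⇒ west a push a push a push a S S S S ⇒ west a push a push a push a push S S S ⇒ west a push a push a push a push push S S ⇒ west a push a push a push a push push push S ⇒ west a push a push a push a push push push push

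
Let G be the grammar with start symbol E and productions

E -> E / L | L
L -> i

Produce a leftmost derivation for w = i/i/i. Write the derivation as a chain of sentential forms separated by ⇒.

E ⇒ E/L ⇒ E/L/L ⇒ L/L/L ⇒ i/L/L ⇒ i/i/L ⇒ i/i/i

E ⇒ E/L   [E -> E / L]
E/L ⇒ E/L/L   [E -> E / L]
E/L/L ⇒ L/L/L   [E -> L]
L/L/L ⇒ i/L/L   [L -> i]
i/L/L ⇒ i/i/L   [L -> i]
i/i/L ⇒ i/i/i   [L -> i]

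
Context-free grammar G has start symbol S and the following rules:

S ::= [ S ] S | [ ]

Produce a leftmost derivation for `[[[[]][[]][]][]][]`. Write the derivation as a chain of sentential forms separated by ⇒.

S ⇒ [S]S   [S ::= [ S ] S]
[S]S ⇒ [[S]S]S   [S ::= [ S ] S]
[[S]S]S ⇒ [[[S]S]S]S   [S ::= [ S ] S]
[[[S]S]S]S ⇒ [[[[]]S]S]S   [S ::= [ ]]
[[[[]]S]S]S ⇒ [[[[]][S]S]S]S   [S ::= [ S ] S]
[[[[]][S]S]S]S ⇒ [[[[]][[]]S]S]S   [S ::= [ ]]
[[[[]][[]]S]S]S ⇒ [[[[]][[]][]]S]S   [S ::= [ ]]
[[[[]][[]][]]S]S ⇒ [[[[]][[]][]][]]S   [S ::= [ ]]
[[[[]][[]][]][]]S ⇒ [[[[]][[]][]][]][]   [S ::= [ ]]

S ⇒ [S]S ⇒ [[S]S]S ⇒ [[[S]S]S]S ⇒ [[[[]]S]S]S ⇒ [[[[]][S]S]S]S ⇒ [[[[]][[]]S]S]S ⇒ [[[[]][[]][]]S]S ⇒ [[[[]][[]][]][]]S ⇒ [[[[]][[]][]][]][]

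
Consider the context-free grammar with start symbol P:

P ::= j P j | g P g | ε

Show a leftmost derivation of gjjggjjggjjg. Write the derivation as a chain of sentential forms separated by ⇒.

P ⇒ gPg   [P ::= g P g]
gPg ⇒ gjPjg   [P ::= j P j]
gjPjg ⇒ gjjPjjg   [P ::= j P j]
gjjPjjg ⇒ gjjgPgjjg   [P ::= g P g]
gjjgPgjjg ⇒ gjjggPggjjg   [P ::= g P g]
gjjggPggjjg ⇒ gjjggjPjggjjg   [P ::= j P j]
gjjggjPjggjjg ⇒ gjjggjjggjjg   [P ::= ε]

P ⇒ gPg ⇒ gjPjg ⇒ gjjPjjg ⇒ gjjgPgjjg ⇒ gjjggPggjjg ⇒ gjjggjPjggjjg ⇒ gjjggjjggjjg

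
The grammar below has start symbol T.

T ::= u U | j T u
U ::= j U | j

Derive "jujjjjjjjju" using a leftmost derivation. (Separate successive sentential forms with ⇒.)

T ⇒ jTu   [T ::= j T u]
jTu ⇒ juUu   [T ::= u U]
juUu ⇒ jujUu   [U ::= j U]
jujUu ⇒ jujjUu   [U ::= j U]
jujjUu ⇒ jujjjUu   [U ::= j U]
jujjjUu ⇒ jujjjjUu   [U ::= j U]
jujjjjUu ⇒ jujjjjjUu   [U ::= j U]
jujjjjjUu ⇒ jujjjjjjUu   [U ::= j U]
jujjjjjjUu ⇒ jujjjjjjjUu   [U ::= j U]
jujjjjjjjUu ⇒ jujjjjjjjju   [U ::= j]

T ⇒ jTu ⇒ juUu ⇒ jujUu ⇒ jujjUu ⇒ jujjjUu ⇒ jujjjjUu ⇒ jujjjjjUu ⇒ jujjjjjjUu ⇒ jujjjjjjjUu ⇒ jujjjjjjjju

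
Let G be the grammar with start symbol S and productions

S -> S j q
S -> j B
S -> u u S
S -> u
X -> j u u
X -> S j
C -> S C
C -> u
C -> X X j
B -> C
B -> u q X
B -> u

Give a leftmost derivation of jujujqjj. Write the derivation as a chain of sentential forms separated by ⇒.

S ⇒ jB ⇒ jC ⇒ jXXj ⇒ jSjXj ⇒ jujXj ⇒ jujSjj ⇒ jujSjqjj ⇒ jujujqjj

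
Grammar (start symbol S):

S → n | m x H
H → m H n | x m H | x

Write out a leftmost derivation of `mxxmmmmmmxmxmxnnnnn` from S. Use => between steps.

S => mxH   [S → m x H]
mxH => mxxmH   [H → x m H]
mxxmH => mxxmmHn   [H → m H n]
mxxmmHn => mxxmmmHnn   [H → m H n]
mxxmmmHnn => mxxmmmmHnnn   [H → m H n]
mxxmmmmHnnn => mxxmmmmmHnnnn   [H → m H n]
mxxmmmmmHnnnn => mxxmmmmmmHnnnnn   [H → m H n]
mxxmmmmmmHnnnnn => mxxmmmmmmxmHnnnnn   [H → x m H]
mxxmmmmmmxmHnnnnn => mxxmmmmmmxmxmHnnnnn   [H → x m H]
mxxmmmmmmxmxmHnnnnn => mxxmmmmmmxmxmxnnnnn   [H → x]

S => mxH => mxxmH => mxxmmHn => mxxmmmHnn => mxxmmmmHnnn => mxxmmmmmHnnnn => mxxmmmmmmHnnnnn => mxxmmmmmmxmHnnnnn => mxxmmmmmmxmxmHnnnnn => mxxmmmmmmxmxmxnnnnn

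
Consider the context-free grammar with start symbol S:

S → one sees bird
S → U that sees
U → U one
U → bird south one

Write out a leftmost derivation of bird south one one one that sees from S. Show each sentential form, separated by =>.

S => U that sees => U one that sees => U one one that sees => bird south one one one that sees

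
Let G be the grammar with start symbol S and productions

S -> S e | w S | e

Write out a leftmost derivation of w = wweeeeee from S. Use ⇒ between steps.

S⇒Se⇒See⇒Seee⇒Seeee⇒Seeeee⇒wSeeeee⇒wwSeeeee⇒wweeeeee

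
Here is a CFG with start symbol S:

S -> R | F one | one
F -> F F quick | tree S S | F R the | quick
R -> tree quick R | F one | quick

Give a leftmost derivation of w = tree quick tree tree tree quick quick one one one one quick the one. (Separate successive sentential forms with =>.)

S => R => tree quick R => tree quick F one => tree quick F R the one => tree quick tree S S R the one => tree quick tree F one S R the one => tree quick tree tree S S one S R the one => tree quick tree tree R S one S R the one => tree quick tree tree tree quick R S one S R the one => tree quick tree tree tree quick F one S one S R the one => tree quick tree tree tree quick quick one S one S R the one => tree quick tree tree tree quick quick one one one S R the one => tree quick tree tree tree quick quick one one one one R the one => tree quick tree tree tree quick quick one one one one quick the one

S => R   [S -> R]
R => tree quick R   [R -> tree quick R]
tree quick R => tree quick F one   [R -> F one]
tree quick F one => tree quick F R the one   [F -> F R the]
tree quick F R the one => tree quick tree S S R the one   [F -> tree S S]
tree quick tree S S R the one => tree quick tree F one S R the one   [S -> F one]
tree quick tree F one S R the one => tree quick tree tree S S one S R the one   [F -> tree S S]
tree quick tree tree S S one S R the one => tree quick tree tree R S one S R the one   [S -> R]
tree quick tree tree R S one S R the one => tree quick tree tree tree quick R S one S R the one   [R -> tree quick R]
tree quick tree tree tree quick R S one S R the one => tree quick tree tree tree quick F one S one S R the one   [R -> F one]
tree quick tree tree tree quick F one S one S R the one => tree quick tree tree tree quick quick one S one S R the one   [F -> quick]
tree quick tree tree tree quick quick one S one S R the one => tree quick tree tree tree quick quick one one one S R the one   [S -> one]
tree quick tree tree tree quick quick one one one S R the one => tree quick tree tree tree quick quick one one one one R the one   [S -> one]
tree quick tree tree tree quick quick one one one one R the one => tree quick tree tree tree quick quick one one one one quick the one   [R -> quick]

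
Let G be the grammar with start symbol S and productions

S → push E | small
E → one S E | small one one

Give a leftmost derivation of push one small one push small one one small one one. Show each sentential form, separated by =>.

S => push E => push one S E => push one small E => push one small one S E => push one small one push E E => push one small one push small one one E => push one small one push small one one small one one

S => push E   [S → push E]
push E => push one S E   [E → one S E]
push one S E => push one small E   [S → small]
push one small E => push one small one S E   [E → one S E]
push one small one S E => push one small one push E E   [S → push E]
push one small one push E E => push one small one push small one one E   [E → small one one]
push one small one push small one one E => push one small one push small one one small one one   [E → small one one]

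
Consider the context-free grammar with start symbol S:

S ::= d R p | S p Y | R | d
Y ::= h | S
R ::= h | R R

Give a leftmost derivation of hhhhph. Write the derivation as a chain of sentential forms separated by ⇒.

S ⇒ SpY   [S ::= S p Y]
SpY ⇒ RpY   [S ::= R]
RpY ⇒ RRpY   [R ::= R R]
RRpY ⇒ RRRpY   [R ::= R R]
RRRpY ⇒ RRRRpY   [R ::= R R]
RRRRpY ⇒ hRRRpY   [R ::= h]
hRRRpY ⇒ hhRRpY   [R ::= h]
hhRRpY ⇒ hhhRpY   [R ::= h]
hhhRpY ⇒ hhhhpY   [R ::= h]
hhhhpY ⇒ hhhhph   [Y ::= h]

S ⇒ SpY ⇒ RpY ⇒ RRpY ⇒ RRRpY ⇒ RRRRpY ⇒ hRRRpY ⇒ hhRRpY ⇒ hhhRpY ⇒ hhhhpY ⇒ hhhhph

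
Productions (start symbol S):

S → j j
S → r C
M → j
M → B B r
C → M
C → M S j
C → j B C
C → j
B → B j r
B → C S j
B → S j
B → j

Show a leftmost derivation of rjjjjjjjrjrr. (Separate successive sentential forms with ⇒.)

S⇒rC⇒rM⇒rBBr⇒rSjBr⇒rjjjBr⇒rjjjBjrr⇒rjjjBjrjrr⇒rjjjSjjrjrr⇒rjjjjjjjrjrr

S ⇒ rC   [S → r C]
rC ⇒ rM   [C → M]
rM ⇒ rBBr   [M → B B r]
rBBr ⇒ rSjBr   [B → S j]
rSjBr ⇒ rjjjBr   [S → j j]
rjjjBr ⇒ rjjjBjrr   [B → B j r]
rjjjBjrr ⇒ rjjjBjrjrr   [B → B j r]
rjjjBjrjrr ⇒ rjjjSjjrjrr   [B → S j]
rjjjSjjrjrr ⇒ rjjjjjjjrjrr   [S → j j]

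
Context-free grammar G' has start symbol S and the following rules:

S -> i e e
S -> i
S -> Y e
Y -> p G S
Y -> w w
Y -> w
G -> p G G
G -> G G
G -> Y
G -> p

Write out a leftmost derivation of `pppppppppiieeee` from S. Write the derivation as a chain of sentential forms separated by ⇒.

S ⇒ Ye ⇒ pGSe ⇒ ppSe ⇒ ppYee ⇒ pppGSee ⇒ pppYSee ⇒ ppppGSSee ⇒ pppppGGSSee ⇒ ppppppGGGSSee ⇒ pppppppGGSSee ⇒ ppppppppGSSee ⇒ pppppppppSSee ⇒ pppppppppiSee ⇒ pppppppppiieeee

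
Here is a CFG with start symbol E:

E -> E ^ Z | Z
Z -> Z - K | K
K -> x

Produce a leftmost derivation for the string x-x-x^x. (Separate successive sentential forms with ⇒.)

E ⇒ E^Z   [E -> E ^ Z]
E^Z ⇒ Z^Z   [E -> Z]
Z^Z ⇒ Z-K^Z   [Z -> Z - K]
Z-K^Z ⇒ Z-K-K^Z   [Z -> Z - K]
Z-K-K^Z ⇒ K-K-K^Z   [Z -> K]
K-K-K^Z ⇒ x-K-K^Z   [K -> x]
x-K-K^Z ⇒ x-x-K^Z   [K -> x]
x-x-K^Z ⇒ x-x-x^Z   [K -> x]
x-x-x^Z ⇒ x-x-x^K   [Z -> K]
x-x-x^K ⇒ x-x-x^x   [K -> x]

E ⇒ E^Z ⇒ Z^Z ⇒ Z-K^Z ⇒ Z-K-K^Z ⇒ K-K-K^Z ⇒ x-K-K^Z ⇒ x-x-K^Z ⇒ x-x-x^Z ⇒ x-x-x^K ⇒ x-x-x^x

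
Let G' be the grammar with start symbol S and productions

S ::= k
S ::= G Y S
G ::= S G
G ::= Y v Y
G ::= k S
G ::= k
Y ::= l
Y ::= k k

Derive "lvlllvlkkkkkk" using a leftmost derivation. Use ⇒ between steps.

S ⇒ GYS   [S ::= G Y S]
GYS ⇒ YvYYS   [G ::= Y v Y]
YvYYS ⇒ lvYYS   [Y ::= l]
lvYYS ⇒ lvlYS   [Y ::= l]
lvlYS ⇒ lvllS   [Y ::= l]
lvllS ⇒ lvllGYS   [S ::= G Y S]
lvllGYS ⇒ lvllYvYYS   [G ::= Y v Y]
lvllYvYYS ⇒ lvlllvYYS   [Y ::= l]
lvlllvYYS ⇒ lvlllvlYS   [Y ::= l]
lvlllvlYS ⇒ lvlllvlkkS   [Y ::= k k]
lvlllvlkkS ⇒ lvlllvlkkGYS   [S ::= G Y S]
lvlllvlkkGYS ⇒ lvlllvlkkkYS   [G ::= k]
lvlllvlkkkYS ⇒ lvlllvlkkkkkS   [Y ::= k k]
lvlllvlkkkkkS ⇒ lvlllvlkkkkkk   [S ::= k]

S ⇒ GYS ⇒ YvYYS ⇒ lvYYS ⇒ lvlYS ⇒ lvllS ⇒ lvllGYS ⇒ lvllYvYYS ⇒ lvlllvYYS ⇒ lvlllvlYS ⇒ lvlllvlkkS ⇒ lvlllvlkkGYS ⇒ lvlllvlkkkYS ⇒ lvlllvlkkkkkS ⇒ lvlllvlkkkkkk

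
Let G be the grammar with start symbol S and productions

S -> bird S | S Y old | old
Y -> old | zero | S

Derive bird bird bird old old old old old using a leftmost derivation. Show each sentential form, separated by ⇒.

S ⇒ bird S   [S -> bird S]
bird S ⇒ bird S Y old   [S -> S Y old]
bird S Y old ⇒ bird bird S Y old   [S -> bird S]
bird bird S Y old ⇒ bird bird bird S Y old   [S -> bird S]
bird bird bird S Y old ⇒ bird bird bird S Y old Y old   [S -> S Y old]
bird bird bird S Y old Y old ⇒ bird bird bird old Y old Y old   [S -> old]
bird bird bird old Y old Y old ⇒ bird bird bird old S old Y old   [Y -> S]
bird bird bird old S old Y old ⇒ bird bird bird old old old Y old   [S -> old]
bird bird bird old old old Y old ⇒ bird bird bird old old old old old   [Y -> old]

S ⇒ bird S ⇒ bird S Y old ⇒ bird bird S Y old ⇒ bird bird bird S Y old ⇒ bird bird bird S Y old Y old ⇒ bird bird bird old Y old Y old ⇒ bird bird bird old S old Y old ⇒ bird bird bird old old old Y old ⇒ bird bird bird old old old old old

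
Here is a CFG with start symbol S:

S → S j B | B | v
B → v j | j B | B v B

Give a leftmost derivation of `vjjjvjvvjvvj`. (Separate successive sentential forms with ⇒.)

S⇒SjB⇒BjB⇒vjjB⇒vjjjB⇒vjjjBvB⇒vjjjBvBvB⇒vjjjvjvBvB⇒vjjjvjvvjvB⇒vjjjvjvvjvvj

S ⇒ SjB   [S → S j B]
SjB ⇒ BjB   [S → B]
BjB ⇒ vjjB   [B → v j]
vjjB ⇒ vjjjB   [B → j B]
vjjjB ⇒ vjjjBvB   [B → B v B]
vjjjBvB ⇒ vjjjBvBvB   [B → B v B]
vjjjBvBvB ⇒ vjjjvjvBvB   [B → v j]
vjjjvjvBvB ⇒ vjjjvjvvjvB   [B → v j]
vjjjvjvvjvB ⇒ vjjjvjvvjvvj   [B → v j]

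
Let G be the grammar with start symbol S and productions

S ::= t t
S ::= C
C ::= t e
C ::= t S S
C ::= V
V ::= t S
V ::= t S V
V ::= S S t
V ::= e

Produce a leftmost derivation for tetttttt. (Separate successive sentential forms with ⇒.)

S ⇒ C ⇒ V ⇒ SSt ⇒ CSt ⇒ VSt ⇒ SStSt ⇒ CStSt ⇒ teStSt ⇒ tetttSt ⇒ tetttttt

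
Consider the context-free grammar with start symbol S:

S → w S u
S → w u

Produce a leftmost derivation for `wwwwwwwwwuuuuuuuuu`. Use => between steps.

S => wSu => wwSuu => wwwSuuu => wwwwSuuuu => wwwwwSuuuuu => wwwwwwSuuuuuu => wwwwwwwSuuuuuuu => wwwwwwwwSuuuuuuuu => wwwwwwwwwuuuuuuuuu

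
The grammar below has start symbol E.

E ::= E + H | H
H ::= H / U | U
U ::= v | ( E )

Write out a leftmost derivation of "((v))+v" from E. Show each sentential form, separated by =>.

E => E+H => H+H => U+H => (E)+H => (H)+H => (U)+H => ((E))+H => ((H))+H => ((U))+H => ((v))+H => ((v))+U => ((v))+v

E => E+H   [E ::= E + H]
E+H => H+H   [E ::= H]
H+H => U+H   [H ::= U]
U+H => (E)+H   [U ::= ( E )]
(E)+H => (H)+H   [E ::= H]
(H)+H => (U)+H   [H ::= U]
(U)+H => ((E))+H   [U ::= ( E )]
((E))+H => ((H))+H   [E ::= H]
((H))+H => ((U))+H   [H ::= U]
((U))+H => ((v))+H   [U ::= v]
((v))+H => ((v))+U   [H ::= U]
((v))+U => ((v))+v   [U ::= v]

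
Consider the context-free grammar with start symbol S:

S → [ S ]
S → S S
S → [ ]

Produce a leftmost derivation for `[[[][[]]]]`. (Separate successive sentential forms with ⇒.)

S⇒[S]⇒[[S]]⇒[[SS]]⇒[[[]S]]⇒[[[][S]]]⇒[[[][[]]]]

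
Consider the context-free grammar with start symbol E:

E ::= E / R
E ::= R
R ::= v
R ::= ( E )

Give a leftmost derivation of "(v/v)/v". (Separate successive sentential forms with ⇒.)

E ⇒ E/R ⇒ R/R ⇒ (E)/R ⇒ (E/R)/R ⇒ (R/R)/R ⇒ (v/R)/R ⇒ (v/v)/R ⇒ (v/v)/v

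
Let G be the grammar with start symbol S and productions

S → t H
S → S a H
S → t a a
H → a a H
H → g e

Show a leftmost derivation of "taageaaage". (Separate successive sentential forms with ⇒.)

S ⇒ SaH   [S → S a H]
SaH ⇒ tHaH   [S → t H]
tHaH ⇒ taaHaH   [H → a a H]
taaHaH ⇒ taageaH   [H → g e]
taageaH ⇒ taageaaaH   [H → a a H]
taageaaaH ⇒ taageaaage   [H → g e]

S ⇒ SaH ⇒ tHaH ⇒ taaHaH ⇒ taageaH ⇒ taageaaaH ⇒ taageaaage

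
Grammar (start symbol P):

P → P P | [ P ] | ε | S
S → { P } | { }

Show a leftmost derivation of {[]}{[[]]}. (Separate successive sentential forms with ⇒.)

P ⇒ PP   [P → P P]
PP ⇒ SP   [P → S]
SP ⇒ {P}P   [S → { P }]
{P}P ⇒ {[P]}P   [P → [ P ]]
{[P]}P ⇒ {[]}P   [P → ε]
{[]}P ⇒ {[]}S   [P → S]
{[]}S ⇒ {[]}{P}   [S → { P }]
{[]}{P} ⇒ {[]}{[P]}   [P → [ P ]]
{[]}{[P]} ⇒ {[]}{[[P]]}   [P → [ P ]]
{[]}{[[P]]} ⇒ {[]}{[[]]}   [P → ε]

P⇒PP⇒SP⇒{P}P⇒{[P]}P⇒{[]}P⇒{[]}S⇒{[]}{P}⇒{[]}{[P]}⇒{[]}{[[P]]}⇒{[]}{[[]]}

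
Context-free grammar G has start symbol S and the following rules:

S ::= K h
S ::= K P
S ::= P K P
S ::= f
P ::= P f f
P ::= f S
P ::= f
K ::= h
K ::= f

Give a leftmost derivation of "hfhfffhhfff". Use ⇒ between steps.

S ⇒ KP   [S ::= K P]
KP ⇒ hP   [K ::= h]
hP ⇒ hPff   [P ::= P f f]
hPff ⇒ hfSff   [P ::= f S]
hfSff ⇒ hfKPff   [S ::= K P]
hfKPff ⇒ hfhPff   [K ::= h]
hfhPff ⇒ hfhfSff   [P ::= f S]
hfhfSff ⇒ hfhfPKPff   [S ::= P K P]
hfhfPKPff ⇒ hfhffSKPff   [P ::= f S]
hfhffSKPff ⇒ hfhffKhKPff   [S ::= K h]
hfhffKhKPff ⇒ hfhfffhKPff   [K ::= f]
hfhfffhKPff ⇒ hfhfffhhPff   [K ::= h]
hfhfffhhPff ⇒ hfhfffhhfff   [P ::= f]

S ⇒ KP ⇒ hP ⇒ hPff ⇒ hfSff ⇒ hfKPff ⇒ hfhPff ⇒ hfhfSff ⇒ hfhfPKPff ⇒ hfhffSKPff ⇒ hfhffKhKPff ⇒ hfhfffhKPff ⇒ hfhfffhhPff ⇒ hfhfffhhfff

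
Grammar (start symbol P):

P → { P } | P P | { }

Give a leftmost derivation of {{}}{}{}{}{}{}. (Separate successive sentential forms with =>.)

P => PP => PPP => PPPP => PPPPP => PPPPPP => {P}PPPPP => {{}}PPPPP => {{}}{}PPPP => {{}}{}{}PPP => {{}}{}{}{}PP => {{}}{}{}{}{}P => {{}}{}{}{}{}{}

P => PP   [P → P P]
PP => PPP   [P → P P]
PPP => PPPP   [P → P P]
PPPP => PPPPP   [P → P P]
PPPPP => PPPPPP   [P → P P]
PPPPPP => {P}PPPPP   [P → { P }]
{P}PPPPP => {{}}PPPPP   [P → { }]
{{}}PPPPP => {{}}{}PPPP   [P → { }]
{{}}{}PPPP => {{}}{}{}PPP   [P → { }]
{{}}{}{}PPP => {{}}{}{}{}PP   [P → { }]
{{}}{}{}{}PP => {{}}{}{}{}{}P   [P → { }]
{{}}{}{}{}{}P => {{}}{}{}{}{}{}   [P → { }]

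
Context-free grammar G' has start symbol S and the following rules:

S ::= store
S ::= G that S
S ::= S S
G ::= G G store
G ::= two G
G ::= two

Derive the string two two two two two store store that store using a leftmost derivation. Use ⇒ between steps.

S ⇒ G that S ⇒ G G store that S ⇒ two G G store that S ⇒ two two G G store that S ⇒ two two two G store that S ⇒ two two two G G store store that S ⇒ two two two two G store store that S ⇒ two two two two two store store that S ⇒ two two two two two store store that store

S ⇒ G that S   [S ::= G that S]
G that S ⇒ G G store that S   [G ::= G G store]
G G store that S ⇒ two G G store that S   [G ::= two G]
two G G store that S ⇒ two two G G store that S   [G ::= two G]
two two G G store that S ⇒ two two two G store that S   [G ::= two]
two two two G store that S ⇒ two two two G G store store that S   [G ::= G G store]
two two two G G store store that S ⇒ two two two two G store store that S   [G ::= two]
two two two two G store store that S ⇒ two two two two two store store that S   [G ::= two]
two two two two two store store that S ⇒ two two two two two store store that store   [S ::= store]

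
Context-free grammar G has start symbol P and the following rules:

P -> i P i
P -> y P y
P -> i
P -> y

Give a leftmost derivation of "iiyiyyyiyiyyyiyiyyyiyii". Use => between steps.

P => iPi   [P -> i P i]
iPi => iiPii   [P -> i P i]
iiPii => iiyPyii   [P -> y P y]
iiyPyii => iiyiPiyii   [P -> i P i]
iiyiPiyii => iiyiyPyiyii   [P -> y P y]
iiyiyPyiyii => iiyiyyPyyiyii   [P -> y P y]
iiyiyyPyyiyii => iiyiyyyPyyyiyii   [P -> y P y]
iiyiyyyPyyyiyii => iiyiyyyiPiyyyiyii   [P -> i P i]
iiyiyyyiPiyyyiyii => iiyiyyyiyPyiyyyiyii   [P -> y P y]
iiyiyyyiyPyiyyyiyii => iiyiyyyiyiPiyiyyyiyii   [P -> i P i]
iiyiyyyiyiPiyiyyyiyii => iiyiyyyiyiyPyiyiyyyiyii   [P -> y P y]
iiyiyyyiyiyPyiyiyyyiyii => iiyiyyyiyiyyyiyiyyyiyii   [P -> y]

P=>iPi=>iiPii=>iiyPyii=>iiyiPiyii=>iiyiyPyiyii=>iiyiyyPyyiyii=>iiyiyyyPyyyiyii=>iiyiyyyiPiyyyiyii=>iiyiyyyiyPyiyyyiyii=>iiyiyyyiyiPiyiyyyiyii=>iiyiyyyiyiyPyiyiyyyiyii=>iiyiyyyiyiyyyiyiyyyiyii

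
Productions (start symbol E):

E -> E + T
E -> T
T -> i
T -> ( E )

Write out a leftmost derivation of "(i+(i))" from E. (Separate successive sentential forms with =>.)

E => T   [E -> T]
T => (E)   [T -> ( E )]
(E) => (E+T)   [E -> E + T]
(E+T) => (T+T)   [E -> T]
(T+T) => (i+T)   [T -> i]
(i+T) => (i+(E))   [T -> ( E )]
(i+(E)) => (i+(T))   [E -> T]
(i+(T)) => (i+(i))   [T -> i]

E=>T=>(E)=>(E+T)=>(T+T)=>(i+T)=>(i+(E))=>(i+(T))=>(i+(i))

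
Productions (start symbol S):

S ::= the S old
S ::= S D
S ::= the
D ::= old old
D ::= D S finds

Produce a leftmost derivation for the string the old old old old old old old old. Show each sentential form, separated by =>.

S => S D => S D D => S D D D => S D D D D => the D D D D => the old old D D D => the old old old old D D => the old old old old old old D => the old old old old old old old old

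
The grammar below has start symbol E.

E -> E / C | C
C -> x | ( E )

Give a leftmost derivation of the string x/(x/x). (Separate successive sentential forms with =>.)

E=>E/C=>C/C=>x/C=>x/(E)=>x/(E/C)=>x/(C/C)=>x/(x/C)=>x/(x/x)

E => E/C   [E -> E / C]
E/C => C/C   [E -> C]
C/C => x/C   [C -> x]
x/C => x/(E)   [C -> ( E )]
x/(E) => x/(E/C)   [E -> E / C]
x/(E/C) => x/(C/C)   [E -> C]
x/(C/C) => x/(x/C)   [C -> x]
x/(x/C) => x/(x/x)   [C -> x]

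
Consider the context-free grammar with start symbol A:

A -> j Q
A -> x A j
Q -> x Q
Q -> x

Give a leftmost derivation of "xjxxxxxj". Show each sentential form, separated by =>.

A=>xAj=>xjQj=>xjxQj=>xjxxQj=>xjxxxQj=>xjxxxxQj=>xjxxxxxj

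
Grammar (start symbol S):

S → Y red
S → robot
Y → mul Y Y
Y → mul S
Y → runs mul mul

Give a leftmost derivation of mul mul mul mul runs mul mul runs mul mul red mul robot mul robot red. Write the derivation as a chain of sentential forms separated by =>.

S => Y red   [S → Y red]
Y red => mul Y Y red   [Y → mul Y Y]
mul Y Y red => mul mul Y Y Y red   [Y → mul Y Y]
mul mul Y Y Y red => mul mul mul S Y Y red   [Y → mul S]
mul mul mul S Y Y red => mul mul mul Y red Y Y red   [S → Y red]
mul mul mul Y red Y Y red => mul mul mul mul Y Y red Y Y red   [Y → mul Y Y]
mul mul mul mul Y Y red Y Y red => mul mul mul mul runs mul mul Y red Y Y red   [Y → runs mul mul]
mul mul mul mul runs mul mul Y red Y Y red => mul mul mul mul runs mul mul runs mul mul red Y Y red   [Y → runs mul mul]
mul mul mul mul runs mul mul runs mul mul red Y Y red => mul mul mul mul runs mul mul runs mul mul red mul S Y red   [Y → mul S]
mul mul mul mul runs mul mul runs mul mul red mul S Y red => mul mul mul mul runs mul mul runs mul mul red mul robot Y red   [S → robot]
mul mul mul mul runs mul mul runs mul mul red mul robot Y red => mul mul mul mul runs mul mul runs mul mul red mul robot mul S red   [Y → mul S]
mul mul mul mul runs mul mul runs mul mul red mul robot mul S red => mul mul mul mul runs mul mul runs mul mul red mul robot mul robot red   [S → robot]

S => Y red => mul Y Y red => mul mul Y Y Y red => mul mul mul S Y Y red => mul mul mul Y red Y Y red => mul mul mul mul Y Y red Y Y red => mul mul mul mul runs mul mul Y red Y Y red => mul mul mul mul runs mul mul runs mul mul red Y Y red => mul mul mul mul runs mul mul runs mul mul red mul S Y red => mul mul mul mul runs mul mul runs mul mul red mul robot Y red => mul mul mul mul runs mul mul runs mul mul red mul robot mul S red => mul mul mul mul runs mul mul runs mul mul red mul robot mul robot red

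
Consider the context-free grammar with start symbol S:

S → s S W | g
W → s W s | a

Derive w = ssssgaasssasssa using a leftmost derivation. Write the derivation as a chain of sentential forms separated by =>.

S => sSW   [S → s S W]
sSW => ssSWW   [S → s S W]
ssSWW => sssSWWW   [S → s S W]
sssSWWW => ssssSWWWW   [S → s S W]
ssssSWWWW => ssssgWWWW   [S → g]
ssssgWWWW => ssssgaWWW   [W → a]
ssssgaWWW => ssssgaaWW   [W → a]
ssssgaaWW => ssssgaasWsW   [W → s W s]
ssssgaasWsW => ssssgaassWssW   [W → s W s]
ssssgaassWssW => ssssgaasssWsssW   [W → s W s]
ssssgaasssWsssW => ssssgaasssasssW   [W → a]
ssssgaasssasssW => ssssgaasssasssa   [W → a]

S => sSW => ssSWW => sssSWWW => ssssSWWWW => ssssgWWWW => ssssgaWWW => ssssgaaWW => ssssgaasWsW => ssssgaassWssW => ssssgaasssWsssW => ssssgaasssasssW => ssssgaasssasssa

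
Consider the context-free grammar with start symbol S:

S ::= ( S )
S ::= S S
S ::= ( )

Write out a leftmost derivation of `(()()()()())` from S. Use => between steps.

S => (S) => (SS) => (SSS) => (SSSS) => (SSSSS) => (()SSSS) => (()()SSS) => (()()()SS) => (()()()()S) => (()()()()())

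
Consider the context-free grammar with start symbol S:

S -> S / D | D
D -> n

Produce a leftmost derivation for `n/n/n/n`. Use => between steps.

S => S/D => S/D/D => S/D/D/D => D/D/D/D => n/D/D/D => n/n/D/D => n/n/n/D => n/n/n/n

S => S/D   [S -> S / D]
S/D => S/D/D   [S -> S / D]
S/D/D => S/D/D/D   [S -> S / D]
S/D/D/D => D/D/D/D   [S -> D]
D/D/D/D => n/D/D/D   [D -> n]
n/D/D/D => n/n/D/D   [D -> n]
n/n/D/D => n/n/n/D   [D -> n]
n/n/n/D => n/n/n/n   [D -> n]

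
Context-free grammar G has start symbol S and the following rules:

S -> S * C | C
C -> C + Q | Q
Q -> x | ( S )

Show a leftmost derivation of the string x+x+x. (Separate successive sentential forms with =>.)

S => C   [S -> C]
C => C+Q   [C -> C + Q]
C+Q => C+Q+Q   [C -> C + Q]
C+Q+Q => Q+Q+Q   [C -> Q]
Q+Q+Q => x+Q+Q   [Q -> x]
x+Q+Q => x+x+Q   [Q -> x]
x+x+Q => x+x+x   [Q -> x]

S => C => C+Q => C+Q+Q => Q+Q+Q => x+Q+Q => x+x+Q => x+x+x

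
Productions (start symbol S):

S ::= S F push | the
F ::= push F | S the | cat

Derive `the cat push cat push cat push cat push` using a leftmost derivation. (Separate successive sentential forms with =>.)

S => S F push => S F push F push => S F push F push F push => S F push F push F push F push => the F push F push F push F push => the cat push F push F push F push => the cat push cat push F push F push => the cat push cat push cat push F push => the cat push cat push cat push cat push

S => S F push   [S ::= S F push]
S F push => S F push F push   [S ::= S F push]
S F push F push => S F push F push F push   [S ::= S F push]
S F push F push F push => S F push F push F push F push   [S ::= S F push]
S F push F push F push F push => the F push F push F push F push   [S ::= the]
the F push F push F push F push => the cat push F push F push F push   [F ::= cat]
the cat push F push F push F push => the cat push cat push F push F push   [F ::= cat]
the cat push cat push F push F push => the cat push cat push cat push F push   [F ::= cat]
the cat push cat push cat push F push => the cat push cat push cat push cat push   [F ::= cat]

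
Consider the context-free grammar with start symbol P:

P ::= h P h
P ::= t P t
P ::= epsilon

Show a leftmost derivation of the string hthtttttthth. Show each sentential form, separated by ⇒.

P⇒hPh⇒htPth⇒hthPhth⇒hthtPthth⇒hthttPtthth⇒hthtttPttthth⇒hthtttttthth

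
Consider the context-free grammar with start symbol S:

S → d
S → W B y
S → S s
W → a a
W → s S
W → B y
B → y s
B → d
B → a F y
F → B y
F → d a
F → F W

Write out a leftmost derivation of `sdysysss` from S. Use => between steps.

S => Ss => Sss => Ssss => WBysss => sSBysss => sdBysss => sdysysss

S => Ss   [S → S s]
Ss => Sss   [S → S s]
Sss => Ssss   [S → S s]
Ssss => WBysss   [S → W B y]
WBysss => sSBysss   [W → s S]
sSBysss => sdBysss   [S → d]
sdBysss => sdysysss   [B → y s]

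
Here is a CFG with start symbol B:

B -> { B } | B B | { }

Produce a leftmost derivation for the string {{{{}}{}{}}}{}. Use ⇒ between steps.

B ⇒ BB   [B -> B B]
BB ⇒ {B}B   [B -> { B }]
{B}B ⇒ {{B}}B   [B -> { B }]
{{B}}B ⇒ {{BB}}B   [B -> B B]
{{BB}}B ⇒ {{BBB}}B   [B -> B B]
{{BBB}}B ⇒ {{{B}BB}}B   [B -> { B }]
{{{B}BB}}B ⇒ {{{{}}BB}}B   [B -> { }]
{{{{}}BB}}B ⇒ {{{{}}{}B}}B   [B -> { }]
{{{{}}{}B}}B ⇒ {{{{}}{}{}}}B   [B -> { }]
{{{{}}{}{}}}B ⇒ {{{{}}{}{}}}{}   [B -> { }]

B ⇒ BB ⇒ {B}B ⇒ {{B}}B ⇒ {{BB}}B ⇒ {{BBB}}B ⇒ {{{B}BB}}B ⇒ {{{{}}BB}}B ⇒ {{{{}}{}B}}B ⇒ {{{{}}{}{}}}B ⇒ {{{{}}{}{}}}{}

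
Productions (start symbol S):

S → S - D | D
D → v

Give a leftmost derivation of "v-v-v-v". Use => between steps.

S => S-D   [S → S - D]
S-D => S-D-D   [S → S - D]
S-D-D => S-D-D-D   [S → S - D]
S-D-D-D => D-D-D-D   [S → D]
D-D-D-D => v-D-D-D   [D → v]
v-D-D-D => v-v-D-D   [D → v]
v-v-D-D => v-v-v-D   [D → v]
v-v-v-D => v-v-v-v   [D → v]

S=>S-D=>S-D-D=>S-D-D-D=>D-D-D-D=>v-D-D-D=>v-v-D-D=>v-v-v-D=>v-v-v-v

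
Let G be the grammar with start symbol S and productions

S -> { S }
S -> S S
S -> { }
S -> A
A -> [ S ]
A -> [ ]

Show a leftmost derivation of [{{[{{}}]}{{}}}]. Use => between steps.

S => A => [S] => [{S}] => [{SS}] => [{{S}S}] => [{{A}S}] => [{{[S]}S}] => [{{[{S}]}S}] => [{{[{{}}]}S}] => [{{[{{}}]}{S}}] => [{{[{{}}]}{{}}}]

S => A   [S -> A]
A => [S]   [A -> [ S ]]
[S] => [{S}]   [S -> { S }]
[{S}] => [{SS}]   [S -> S S]
[{SS}] => [{{S}S}]   [S -> { S }]
[{{S}S}] => [{{A}S}]   [S -> A]
[{{A}S}] => [{{[S]}S}]   [A -> [ S ]]
[{{[S]}S}] => [{{[{S}]}S}]   [S -> { S }]
[{{[{S}]}S}] => [{{[{{}}]}S}]   [S -> { }]
[{{[{{}}]}S}] => [{{[{{}}]}{S}}]   [S -> { S }]
[{{[{{}}]}{S}}] => [{{[{{}}]}{{}}}]   [S -> { }]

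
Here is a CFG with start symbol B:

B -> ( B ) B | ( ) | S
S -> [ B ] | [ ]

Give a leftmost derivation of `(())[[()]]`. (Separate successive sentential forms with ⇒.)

B⇒(B)B⇒(())B⇒(())S⇒(())[B]⇒(())[S]⇒(())[[B]]⇒(())[[()]]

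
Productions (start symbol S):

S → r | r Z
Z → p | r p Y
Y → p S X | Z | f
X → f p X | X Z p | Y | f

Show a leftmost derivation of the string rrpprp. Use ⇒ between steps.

S⇒rZ⇒rrpY⇒rrppSX⇒rrpprX⇒rrpprY⇒rrpprZ⇒rrpprp

S ⇒ rZ   [S → r Z]
rZ ⇒ rrpY   [Z → r p Y]
rrpY ⇒ rrppSX   [Y → p S X]
rrppSX ⇒ rrpprX   [S → r]
rrpprX ⇒ rrpprY   [X → Y]
rrpprY ⇒ rrpprZ   [Y → Z]
rrpprZ ⇒ rrpprp   [Z → p]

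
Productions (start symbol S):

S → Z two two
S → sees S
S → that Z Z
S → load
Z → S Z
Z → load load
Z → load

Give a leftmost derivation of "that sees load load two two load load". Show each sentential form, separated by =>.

S => that Z Z => that S Z Z => that sees S Z Z => that sees Z two two Z Z => that sees S Z two two Z Z => that sees load Z two two Z Z => that sees load load two two Z Z => that sees load load two two load Z => that sees load load two two load load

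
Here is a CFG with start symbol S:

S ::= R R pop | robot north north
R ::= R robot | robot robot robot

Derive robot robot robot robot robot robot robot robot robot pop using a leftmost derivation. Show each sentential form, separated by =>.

S => R R pop => R robot R pop => R robot robot R pop => R robot robot robot R pop => robot robot robot robot robot robot R pop => robot robot robot robot robot robot robot robot robot pop

S => R R pop   [S ::= R R pop]
R R pop => R robot R pop   [R ::= R robot]
R robot R pop => R robot robot R pop   [R ::= R robot]
R robot robot R pop => R robot robot robot R pop   [R ::= R robot]
R robot robot robot R pop => robot robot robot robot robot robot R pop   [R ::= robot robot robot]
robot robot robot robot robot robot R pop => robot robot robot robot robot robot robot robot robot pop   [R ::= robot robot robot]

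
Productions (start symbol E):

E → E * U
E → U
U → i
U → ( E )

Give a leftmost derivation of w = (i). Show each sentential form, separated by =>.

E => U => (E) => (U) => (i)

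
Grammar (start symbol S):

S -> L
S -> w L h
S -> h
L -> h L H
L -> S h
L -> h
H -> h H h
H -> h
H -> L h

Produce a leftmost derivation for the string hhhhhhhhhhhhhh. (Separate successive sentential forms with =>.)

S => L => hLH => hhH => hhLh => hhhLHh => hhhhLHHh => hhhhhHHh => hhhhhhHhHh => hhhhhhhHhhHh => hhhhhhhLhhhHh => hhhhhhhhhhhHh => hhhhhhhhhhhLhh => hhhhhhhhhhhhhh

S => L   [S -> L]
L => hLH   [L -> h L H]
hLH => hhH   [L -> h]
hhH => hhLh   [H -> L h]
hhLh => hhhLHh   [L -> h L H]
hhhLHh => hhhhLHHh   [L -> h L H]
hhhhLHHh => hhhhhHHh   [L -> h]
hhhhhHHh => hhhhhhHhHh   [H -> h H h]
hhhhhhHhHh => hhhhhhhHhhHh   [H -> h H h]
hhhhhhhHhhHh => hhhhhhhLhhhHh   [H -> L h]
hhhhhhhLhhhHh => hhhhhhhhhhhHh   [L -> h]
hhhhhhhhhhhHh => hhhhhhhhhhhLhh   [H -> L h]
hhhhhhhhhhhLhh => hhhhhhhhhhhhhh   [L -> h]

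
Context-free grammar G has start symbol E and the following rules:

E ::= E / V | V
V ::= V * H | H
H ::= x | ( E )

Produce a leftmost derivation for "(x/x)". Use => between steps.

E => V   [E ::= V]
V => H   [V ::= H]
H => (E)   [H ::= ( E )]
(E) => (E/V)   [E ::= E / V]
(E/V) => (V/V)   [E ::= V]
(V/V) => (H/V)   [V ::= H]
(H/V) => (x/V)   [H ::= x]
(x/V) => (x/H)   [V ::= H]
(x/H) => (x/x)   [H ::= x]

E => V => H => (E) => (E/V) => (V/V) => (H/V) => (x/V) => (x/H) => (x/x)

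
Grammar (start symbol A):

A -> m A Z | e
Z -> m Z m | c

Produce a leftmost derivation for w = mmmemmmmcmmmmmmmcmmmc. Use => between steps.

A => mAZ   [A -> m A Z]
mAZ => mmAZZ   [A -> m A Z]
mmAZZ => mmmAZZZ   [A -> m A Z]
mmmAZZZ => mmmeZZZ   [A -> e]
mmmeZZZ => mmmemZmZZ   [Z -> m Z m]
mmmemZmZZ => mmmemmZmmZZ   [Z -> m Z m]
mmmemmZmmZZ => mmmemmmZmmmZZ   [Z -> m Z m]
mmmemmmZmmmZZ => mmmemmmmZmmmmZZ   [Z -> m Z m]
mmmemmmmZmmmmZZ => mmmemmmmcmmmmZZ   [Z -> c]
mmmemmmmcmmmmZZ => mmmemmmmcmmmmmZmZ   [Z -> m Z m]
mmmemmmmcmmmmmZmZ => mmmemmmmcmmmmmmZmmZ   [Z -> m Z m]
mmmemmmmcmmmmmmZmmZ => mmmemmmmcmmmmmmmZmmmZ   [Z -> m Z m]
mmmemmmmcmmmmmmmZmmmZ => mmmemmmmcmmmmmmmcmmmZ   [Z -> c]
mmmemmmmcmmmmmmmcmmmZ => mmmemmmmcmmmmmmmcmmmc   [Z -> c]

A => mAZ => mmAZZ => mmmAZZZ => mmmeZZZ => mmmemZmZZ => mmmemmZmmZZ => mmmemmmZmmmZZ => mmmemmmmZmmmmZZ => mmmemmmmcmmmmZZ => mmmemmmmcmmmmmZmZ => mmmemmmmcmmmmmmZmmZ => mmmemmmmcmmmmmmmZmmmZ => mmmemmmmcmmmmmmmcmmmZ => mmmemmmmcmmmmmmmcmmmc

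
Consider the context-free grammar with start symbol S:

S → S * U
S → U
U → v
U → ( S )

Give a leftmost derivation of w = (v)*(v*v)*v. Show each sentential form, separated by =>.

S => S*U => S*U*U => U*U*U => (S)*U*U => (U)*U*U => (v)*U*U => (v)*(S)*U => (v)*(S*U)*U => (v)*(U*U)*U => (v)*(v*U)*U => (v)*(v*v)*U => (v)*(v*v)*v

S => S*U   [S → S * U]
S*U => S*U*U   [S → S * U]
S*U*U => U*U*U   [S → U]
U*U*U => (S)*U*U   [U → ( S )]
(S)*U*U => (U)*U*U   [S → U]
(U)*U*U => (v)*U*U   [U → v]
(v)*U*U => (v)*(S)*U   [U → ( S )]
(v)*(S)*U => (v)*(S*U)*U   [S → S * U]
(v)*(S*U)*U => (v)*(U*U)*U   [S → U]
(v)*(U*U)*U => (v)*(v*U)*U   [U → v]
(v)*(v*U)*U => (v)*(v*v)*U   [U → v]
(v)*(v*v)*U => (v)*(v*v)*v   [U → v]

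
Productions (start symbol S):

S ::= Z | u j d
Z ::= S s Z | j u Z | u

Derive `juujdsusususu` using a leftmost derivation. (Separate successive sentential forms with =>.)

S => Z   [S ::= Z]
Z => SsZ   [Z ::= S s Z]
SsZ => ZsZ   [S ::= Z]
ZsZ => juZsZ   [Z ::= j u Z]
juZsZ => juSsZsZ   [Z ::= S s Z]
juSsZsZ => juZsZsZ   [S ::= Z]
juZsZsZ => juSsZsZsZ   [Z ::= S s Z]
juSsZsZsZ => juujdsZsZsZ   [S ::= u j d]
juujdsZsZsZ => juujdsusZsZ   [Z ::= u]
juujdsusZsZ => juujdsusSsZsZ   [Z ::= S s Z]
juujdsusSsZsZ => juujdsusZsZsZ   [S ::= Z]
juujdsusZsZsZ => juujdsususZsZ   [Z ::= u]
juujdsususZsZ => juujdsusususZ   [Z ::= u]
juujdsusususZ => juujdsusususu   [Z ::= u]

S=>Z=>SsZ=>ZsZ=>juZsZ=>juSsZsZ=>juZsZsZ=>juSsZsZsZ=>juujdsZsZsZ=>juujdsusZsZ=>juujdsusSsZsZ=>juujdsusZsZsZ=>juujdsususZsZ=>juujdsusususZ=>juujdsusususu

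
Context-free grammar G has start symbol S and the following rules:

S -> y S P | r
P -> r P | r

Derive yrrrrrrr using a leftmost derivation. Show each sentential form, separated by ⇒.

S⇒ySP⇒yrP⇒yrrP⇒yrrrP⇒yrrrrP⇒yrrrrrP⇒yrrrrrrP⇒yrrrrrrr

S ⇒ ySP   [S -> y S P]
ySP ⇒ yrP   [S -> r]
yrP ⇒ yrrP   [P -> r P]
yrrP ⇒ yrrrP   [P -> r P]
yrrrP ⇒ yrrrrP   [P -> r P]
yrrrrP ⇒ yrrrrrP   [P -> r P]
yrrrrrP ⇒ yrrrrrrP   [P -> r P]
yrrrrrrP ⇒ yrrrrrrr   [P -> r]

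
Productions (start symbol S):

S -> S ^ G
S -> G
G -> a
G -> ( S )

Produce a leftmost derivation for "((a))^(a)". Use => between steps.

S => S^G => G^G => (S)^G => (G)^G => ((S))^G => ((G))^G => ((a))^G => ((a))^(S) => ((a))^(G) => ((a))^(a)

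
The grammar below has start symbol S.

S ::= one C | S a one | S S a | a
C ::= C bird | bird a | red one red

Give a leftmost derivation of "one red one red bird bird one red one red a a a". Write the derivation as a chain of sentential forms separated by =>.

S => S S a   [S ::= S S a]
S S a => one C S a   [S ::= one C]
one C S a => one C bird S a   [C ::= C bird]
one C bird S a => one C bird bird S a   [C ::= C bird]
one C bird bird S a => one red one red bird bird S a   [C ::= red one red]
one red one red bird bird S a => one red one red bird bird S S a a   [S ::= S S a]
one red one red bird bird S S a a => one red one red bird bird one C S a a   [S ::= one C]
one red one red bird bird one C S a a => one red one red bird bird one red one red S a a   [C ::= red one red]
one red one red bird bird one red one red S a a => one red one red bird bird one red one red a a a   [S ::= a]

S => S S a => one C S a => one C bird S a => one C bird bird S a => one red one red bird bird S a => one red one red bird bird S S a a => one red one red bird bird one C S a a => one red one red bird bird one red one red S a a => one red one red bird bird one red one red a a a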